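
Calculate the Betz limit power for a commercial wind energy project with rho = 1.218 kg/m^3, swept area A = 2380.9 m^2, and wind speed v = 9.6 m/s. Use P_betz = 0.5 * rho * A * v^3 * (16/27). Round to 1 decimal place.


The Betz coefficient Cp_max = 16/27 = 0.5926
v^3 = 9.6^3 = 884.736
P_betz = 0.5 * rho * A * v^3 * Cp_max
P_betz = 0.5 * 1.218 * 2380.9 * 884.736 * 0.5926
P_betz = 760200.9 W

760200.9


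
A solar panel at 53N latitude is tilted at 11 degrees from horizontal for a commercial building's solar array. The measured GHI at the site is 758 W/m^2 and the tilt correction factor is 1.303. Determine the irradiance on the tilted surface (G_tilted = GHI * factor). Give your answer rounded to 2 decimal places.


Identify the given values:
  GHI = 758 W/m^2, tilt correction factor = 1.303
Apply the formula G_tilted = GHI * factor:
  G_tilted = 758 * 1.303
  G_tilted = 987.67 W/m^2

987.67


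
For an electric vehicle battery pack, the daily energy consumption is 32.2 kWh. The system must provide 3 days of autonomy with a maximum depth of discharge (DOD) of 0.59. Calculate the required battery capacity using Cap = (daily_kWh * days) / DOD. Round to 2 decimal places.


Total energy needed = daily * days = 32.2 * 3 = 96.6 kWh
Account for depth of discharge:
  Cap = total_energy / DOD = 96.6 / 0.59
  Cap = 163.73 kWh

163.73


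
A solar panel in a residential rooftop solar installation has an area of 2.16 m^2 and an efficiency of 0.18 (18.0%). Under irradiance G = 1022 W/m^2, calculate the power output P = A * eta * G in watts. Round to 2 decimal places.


Use the solar power formula P = A * eta * G.
Given: A = 2.16 m^2, eta = 0.18, G = 1022 W/m^2
P = 2.16 * 0.18 * 1022
P = 397.35 W

397.35


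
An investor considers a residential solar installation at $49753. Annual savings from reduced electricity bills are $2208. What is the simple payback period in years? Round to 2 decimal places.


Simple payback period = initial cost / annual savings
Payback = 49753 / 2208
Payback = 22.53 years

22.53


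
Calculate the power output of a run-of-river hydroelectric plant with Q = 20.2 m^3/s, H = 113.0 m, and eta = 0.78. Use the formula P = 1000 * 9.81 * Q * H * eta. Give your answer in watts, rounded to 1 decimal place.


Apply the hydropower formula P = rho * g * Q * H * eta
rho * g = 1000 * 9.81 = 9810.0
P = 9810.0 * 20.2 * 113.0 * 0.78
P = 17465998.7 W

17465998.7


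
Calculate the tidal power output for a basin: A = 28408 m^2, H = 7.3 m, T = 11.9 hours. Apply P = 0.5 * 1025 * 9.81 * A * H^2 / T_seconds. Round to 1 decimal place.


Convert period to seconds: T = 11.9 * 3600 = 42840.0 s
H^2 = 7.3^2 = 53.29
P = 0.5 * rho * g * A * H^2 / T
P = 0.5 * 1025 * 9.81 * 28408 * 53.29 / 42840.0
P = 177664.1 W

177664.1


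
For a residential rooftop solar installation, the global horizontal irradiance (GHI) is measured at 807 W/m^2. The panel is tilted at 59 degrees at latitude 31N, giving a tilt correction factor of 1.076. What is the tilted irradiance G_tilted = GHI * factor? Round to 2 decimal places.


Identify the given values:
  GHI = 807 W/m^2, tilt correction factor = 1.076
Apply the formula G_tilted = GHI * factor:
  G_tilted = 807 * 1.076
  G_tilted = 868.33 W/m^2

868.33


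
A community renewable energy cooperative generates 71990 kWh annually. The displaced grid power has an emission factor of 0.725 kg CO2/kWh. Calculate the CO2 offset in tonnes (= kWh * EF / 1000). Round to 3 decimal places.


CO2 offset in kg = generation * emission_factor
CO2 offset = 71990 * 0.725 = 52192.75 kg
Convert to tonnes:
  CO2 offset = 52192.75 / 1000 = 52.193 tonnes

52.193


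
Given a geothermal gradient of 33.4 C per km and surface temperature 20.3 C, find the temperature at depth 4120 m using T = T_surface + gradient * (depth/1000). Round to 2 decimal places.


Convert depth to km: 4120 / 1000 = 4.12 km
Temperature increase = gradient * depth_km = 33.4 * 4.12 = 137.61 C
Temperature at depth = T_surface + delta_T = 20.3 + 137.61
T = 157.91 C

157.91


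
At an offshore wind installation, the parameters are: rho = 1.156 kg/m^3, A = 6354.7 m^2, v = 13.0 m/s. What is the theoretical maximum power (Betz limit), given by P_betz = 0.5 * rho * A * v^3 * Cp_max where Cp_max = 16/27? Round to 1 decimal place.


The Betz coefficient Cp_max = 16/27 = 0.5926
v^3 = 13.0^3 = 2197.0
P_betz = 0.5 * rho * A * v^3 * Cp_max
P_betz = 0.5 * 1.156 * 6354.7 * 2197.0 * 0.5926
P_betz = 4781995.5 W

4781995.5


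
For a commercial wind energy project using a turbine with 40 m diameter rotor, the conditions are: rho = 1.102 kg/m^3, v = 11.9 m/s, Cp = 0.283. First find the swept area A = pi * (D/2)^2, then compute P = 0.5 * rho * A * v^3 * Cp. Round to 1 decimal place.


Step 1 -- Compute swept area:
  A = pi * (D/2)^2 = pi * (40/2)^2 = 1256.64 m^2
Step 2 -- Apply wind power equation:
  P = 0.5 * rho * A * v^3 * Cp
  v^3 = 11.9^3 = 1685.159
  P = 0.5 * 1.102 * 1256.64 * 1685.159 * 0.283
  P = 330208.9 W

330208.9


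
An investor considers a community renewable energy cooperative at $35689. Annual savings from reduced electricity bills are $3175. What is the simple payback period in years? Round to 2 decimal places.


Simple payback period = initial cost / annual savings
Payback = 35689 / 3175
Payback = 11.24 years

11.24


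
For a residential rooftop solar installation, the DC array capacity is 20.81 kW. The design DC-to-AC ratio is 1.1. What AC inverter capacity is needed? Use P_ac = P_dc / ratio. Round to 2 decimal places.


The inverter AC capacity is determined by the DC/AC ratio.
Given: P_dc = 20.81 kW, DC/AC ratio = 1.1
P_ac = P_dc / ratio = 20.81 / 1.1
P_ac = 18.92 kW

18.92


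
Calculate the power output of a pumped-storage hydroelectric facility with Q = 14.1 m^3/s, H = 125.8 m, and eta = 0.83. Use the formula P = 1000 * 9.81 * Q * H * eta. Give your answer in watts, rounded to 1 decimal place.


Apply the hydropower formula P = rho * g * Q * H * eta
rho * g = 1000 * 9.81 = 9810.0
P = 9810.0 * 14.1 * 125.8 * 0.83
P = 14442648.9 W

14442648.9


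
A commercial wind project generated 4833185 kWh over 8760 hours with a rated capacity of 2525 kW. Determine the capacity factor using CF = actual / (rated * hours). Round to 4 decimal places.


Capacity factor = actual output / maximum possible output
Maximum possible = rated * hours = 2525 * 8760 = 22119000 kWh
CF = 4833185 / 22119000
CF = 0.2185

0.2185


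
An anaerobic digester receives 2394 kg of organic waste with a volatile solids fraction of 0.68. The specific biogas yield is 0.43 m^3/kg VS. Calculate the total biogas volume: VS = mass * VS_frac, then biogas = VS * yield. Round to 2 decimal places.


Compute volatile solids:
  VS = mass * VS_fraction = 2394 * 0.68 = 1627.92 kg
Calculate biogas volume:
  Biogas = VS * specific_yield = 1627.92 * 0.43
  Biogas = 700.01 m^3

700.01


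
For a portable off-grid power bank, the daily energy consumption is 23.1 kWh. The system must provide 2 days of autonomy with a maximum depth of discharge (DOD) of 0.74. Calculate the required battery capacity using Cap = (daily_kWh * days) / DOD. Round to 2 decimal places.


Total energy needed = daily * days = 23.1 * 2 = 46.2 kWh
Account for depth of discharge:
  Cap = total_energy / DOD = 46.2 / 0.74
  Cap = 62.43 kWh

62.43


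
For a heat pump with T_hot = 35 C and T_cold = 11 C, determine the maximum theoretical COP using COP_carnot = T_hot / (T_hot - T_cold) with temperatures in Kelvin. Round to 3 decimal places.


Convert to Kelvin:
  T_hot = 35 + 273.15 = 308.15 K
  T_cold = 11 + 273.15 = 284.15 K
Apply Carnot COP formula:
  COP = T_hot_K / (T_hot_K - T_cold_K) = 308.15 / 24.0
  COP = 12.840

12.840


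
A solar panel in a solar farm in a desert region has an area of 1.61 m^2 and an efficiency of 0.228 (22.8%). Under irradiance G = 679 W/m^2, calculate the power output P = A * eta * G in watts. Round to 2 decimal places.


Use the solar power formula P = A * eta * G.
Given: A = 1.61 m^2, eta = 0.228, G = 679 W/m^2
P = 1.61 * 0.228 * 679
P = 249.25 W

249.25


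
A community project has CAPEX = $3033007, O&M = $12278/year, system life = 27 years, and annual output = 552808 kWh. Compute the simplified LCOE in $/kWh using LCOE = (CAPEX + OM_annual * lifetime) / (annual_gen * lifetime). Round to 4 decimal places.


Total cost = CAPEX + OM * lifetime = 3033007 + 12278 * 27 = 3033007 + 331506 = 3364513
Total generation = annual * lifetime = 552808 * 27 = 14925816 kWh
LCOE = 3364513 / 14925816
LCOE = 0.2254 $/kWh

0.2254


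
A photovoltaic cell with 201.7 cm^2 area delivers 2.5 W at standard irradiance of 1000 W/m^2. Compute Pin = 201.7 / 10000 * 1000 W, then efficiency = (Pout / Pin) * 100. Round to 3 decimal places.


First compute the input power:
  Pin = area_cm2 / 10000 * G = 201.7 / 10000 * 1000 = 20.17 W
Then compute efficiency:
  Efficiency = (Pout / Pin) * 100 = (2.5 / 20.17) * 100
  Efficiency = 12.395%

12.395


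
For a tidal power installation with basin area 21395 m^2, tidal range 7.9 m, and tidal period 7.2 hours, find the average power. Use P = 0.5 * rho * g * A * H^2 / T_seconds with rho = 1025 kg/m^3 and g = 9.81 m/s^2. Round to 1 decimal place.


Convert period to seconds: T = 7.2 * 3600 = 25920.0 s
H^2 = 7.9^2 = 62.41
P = 0.5 * rho * g * A * H^2 / T
P = 0.5 * 1025 * 9.81 * 21395 * 62.41 / 25920.0
P = 258996.8 W

258996.8


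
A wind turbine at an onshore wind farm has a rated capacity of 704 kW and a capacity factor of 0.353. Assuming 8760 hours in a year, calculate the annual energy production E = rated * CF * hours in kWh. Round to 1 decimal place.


Annual energy = rated_kW * capacity_factor * hours_per_year
Given: P_rated = 704 kW, CF = 0.353, hours = 8760
E = 704 * 0.353 * 8760
E = 2176965.1 kWh

2176965.1


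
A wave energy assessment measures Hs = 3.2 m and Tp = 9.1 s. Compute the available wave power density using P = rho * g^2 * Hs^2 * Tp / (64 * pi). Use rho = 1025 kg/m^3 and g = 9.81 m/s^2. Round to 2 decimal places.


Apply wave power formula:
  g^2 = 9.81^2 = 96.2361
  Hs^2 = 3.2^2 = 10.24
  Numerator = rho * g^2 * Hs^2 * Tp = 1025 * 96.2361 * 10.24 * 9.1 = 9191856.36
  Denominator = 64 * pi = 201.0619
  P = 9191856.36 / 201.0619 = 45716.54 W/m

45716.54


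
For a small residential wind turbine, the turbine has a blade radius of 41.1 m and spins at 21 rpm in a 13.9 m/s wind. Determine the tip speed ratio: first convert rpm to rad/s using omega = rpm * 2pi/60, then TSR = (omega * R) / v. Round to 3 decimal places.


Convert rotational speed to rad/s:
  omega = 21 * 2 * pi / 60 = 2.1991 rad/s
Compute tip speed:
  v_tip = omega * R = 2.1991 * 41.1 = 90.384 m/s
Tip speed ratio:
  TSR = v_tip / v_wind = 90.384 / 13.9 = 6.502

6.502


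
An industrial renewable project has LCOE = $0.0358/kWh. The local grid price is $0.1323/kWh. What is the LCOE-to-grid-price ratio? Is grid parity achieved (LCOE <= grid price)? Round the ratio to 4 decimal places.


Compare LCOE to grid price:
  LCOE = $0.0358/kWh, Grid price = $0.1323/kWh
  Ratio = LCOE / grid_price = 0.0358 / 0.1323 = 0.2706
  Grid parity achieved (ratio <= 1)? yes

0.2706


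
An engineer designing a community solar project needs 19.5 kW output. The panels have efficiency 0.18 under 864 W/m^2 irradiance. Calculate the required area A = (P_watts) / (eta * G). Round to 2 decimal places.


Convert target power to watts: P = 19.5 * 1000 = 19500.0 W
Compute denominator: eta * G = 0.18 * 864 = 155.52
Required area A = P / (eta * G) = 19500.0 / 155.52
A = 125.39 m^2

125.39


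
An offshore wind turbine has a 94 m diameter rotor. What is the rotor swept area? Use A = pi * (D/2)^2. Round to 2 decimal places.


Compute the rotor radius:
  r = D / 2 = 94 / 2 = 47.0 m
Calculate swept area:
  A = pi * r^2 = pi * 47.0^2
  A = 6939.78 m^2

6939.78


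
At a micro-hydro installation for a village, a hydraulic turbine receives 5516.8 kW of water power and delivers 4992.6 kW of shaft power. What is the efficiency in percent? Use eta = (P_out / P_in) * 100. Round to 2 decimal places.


Turbine efficiency = (output power / input power) * 100
eta = (4992.6 / 5516.8) * 100
eta = 90.50%

90.50


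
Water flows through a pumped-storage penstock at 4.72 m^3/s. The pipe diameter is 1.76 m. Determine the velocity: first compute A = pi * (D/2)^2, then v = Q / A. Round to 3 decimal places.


Compute pipe cross-sectional area:
  A = pi * (D/2)^2 = pi * (1.76/2)^2 = 2.4328 m^2
Calculate velocity:
  v = Q / A = 4.72 / 2.4328
  v = 1.940 m/s

1.940


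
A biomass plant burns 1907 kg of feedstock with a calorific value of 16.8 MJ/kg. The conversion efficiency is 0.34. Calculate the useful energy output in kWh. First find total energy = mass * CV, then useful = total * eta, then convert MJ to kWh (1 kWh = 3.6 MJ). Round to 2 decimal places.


Total energy = mass * CV = 1907 * 16.8 = 32037.6 MJ
Useful energy = total * eta = 32037.6 * 0.34 = 10892.78 MJ
Convert to kWh: 10892.78 / 3.6
Useful energy = 3025.77 kWh

3025.77


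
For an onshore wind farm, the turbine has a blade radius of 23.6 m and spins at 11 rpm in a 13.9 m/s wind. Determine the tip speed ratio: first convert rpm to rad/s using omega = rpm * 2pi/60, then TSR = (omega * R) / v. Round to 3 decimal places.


Convert rotational speed to rad/s:
  omega = 11 * 2 * pi / 60 = 1.1519 rad/s
Compute tip speed:
  v_tip = omega * R = 1.1519 * 23.6 = 27.185 m/s
Tip speed ratio:
  TSR = v_tip / v_wind = 27.185 / 13.9 = 1.956

1.956


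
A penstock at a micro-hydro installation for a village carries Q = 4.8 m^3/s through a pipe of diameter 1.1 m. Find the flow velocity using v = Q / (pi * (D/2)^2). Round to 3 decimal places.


Compute pipe cross-sectional area:
  A = pi * (D/2)^2 = pi * (1.1/2)^2 = 0.9503 m^2
Calculate velocity:
  v = Q / A = 4.8 / 0.9503
  v = 5.051 m/s

5.051


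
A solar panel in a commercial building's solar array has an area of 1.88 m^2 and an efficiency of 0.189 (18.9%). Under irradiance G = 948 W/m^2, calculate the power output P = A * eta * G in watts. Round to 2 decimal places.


Use the solar power formula P = A * eta * G.
Given: A = 1.88 m^2, eta = 0.189, G = 948 W/m^2
P = 1.88 * 0.189 * 948
P = 336.84 W

336.84


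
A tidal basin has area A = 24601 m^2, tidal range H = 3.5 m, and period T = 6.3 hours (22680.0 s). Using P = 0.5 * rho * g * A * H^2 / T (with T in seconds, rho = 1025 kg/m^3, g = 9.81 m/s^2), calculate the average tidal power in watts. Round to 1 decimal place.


Convert period to seconds: T = 6.3 * 3600 = 22680.0 s
H^2 = 3.5^2 = 12.25
P = 0.5 * rho * g * A * H^2 / T
P = 0.5 * 1025 * 9.81 * 24601 * 12.25 / 22680.0
P = 66805.0 W

66805.0


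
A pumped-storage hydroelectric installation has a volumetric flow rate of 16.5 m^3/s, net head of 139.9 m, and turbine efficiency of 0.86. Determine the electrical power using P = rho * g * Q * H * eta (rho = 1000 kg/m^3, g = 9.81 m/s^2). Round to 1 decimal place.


Apply the hydropower formula P = rho * g * Q * H * eta
rho * g = 1000 * 9.81 = 9810.0
P = 9810.0 * 16.5 * 139.9 * 0.86
P = 19474625.6 W

19474625.6


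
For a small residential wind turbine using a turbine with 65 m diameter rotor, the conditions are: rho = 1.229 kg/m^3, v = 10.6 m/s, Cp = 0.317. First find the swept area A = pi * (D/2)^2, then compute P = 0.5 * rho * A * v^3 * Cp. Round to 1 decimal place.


Step 1 -- Compute swept area:
  A = pi * (D/2)^2 = pi * (65/2)^2 = 3318.31 m^2
Step 2 -- Apply wind power equation:
  P = 0.5 * rho * A * v^3 * Cp
  v^3 = 10.6^3 = 1191.016
  P = 0.5 * 1.229 * 3318.31 * 1191.016 * 0.317
  P = 769866.4 W

769866.4


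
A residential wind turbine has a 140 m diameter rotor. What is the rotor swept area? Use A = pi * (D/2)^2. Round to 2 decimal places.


Compute the rotor radius:
  r = D / 2 = 140 / 2 = 70.0 m
Calculate swept area:
  A = pi * r^2 = pi * 70.0^2
  A = 15393.80 m^2

15393.80


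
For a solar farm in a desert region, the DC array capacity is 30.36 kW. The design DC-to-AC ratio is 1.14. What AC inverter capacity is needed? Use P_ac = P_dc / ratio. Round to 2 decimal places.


The inverter AC capacity is determined by the DC/AC ratio.
Given: P_dc = 30.36 kW, DC/AC ratio = 1.14
P_ac = P_dc / ratio = 30.36 / 1.14
P_ac = 26.63 kW

26.63


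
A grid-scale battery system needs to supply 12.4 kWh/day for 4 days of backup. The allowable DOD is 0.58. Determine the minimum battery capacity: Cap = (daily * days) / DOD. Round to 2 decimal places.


Total energy needed = daily * days = 12.4 * 4 = 49.6 kWh
Account for depth of discharge:
  Cap = total_energy / DOD = 49.6 / 0.58
  Cap = 85.52 kWh

85.52


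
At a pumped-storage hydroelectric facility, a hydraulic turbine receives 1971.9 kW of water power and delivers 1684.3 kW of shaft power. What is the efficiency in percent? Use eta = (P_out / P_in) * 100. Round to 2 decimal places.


Turbine efficiency = (output power / input power) * 100
eta = (1684.3 / 1971.9) * 100
eta = 85.42%

85.42


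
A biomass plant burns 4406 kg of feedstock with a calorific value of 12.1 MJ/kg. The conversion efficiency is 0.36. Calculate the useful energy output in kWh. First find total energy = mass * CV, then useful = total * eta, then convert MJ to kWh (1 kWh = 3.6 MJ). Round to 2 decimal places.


Total energy = mass * CV = 4406 * 12.1 = 53312.6 MJ
Useful energy = total * eta = 53312.6 * 0.36 = 19192.54 MJ
Convert to kWh: 19192.54 / 3.6
Useful energy = 5331.26 kWh

5331.26


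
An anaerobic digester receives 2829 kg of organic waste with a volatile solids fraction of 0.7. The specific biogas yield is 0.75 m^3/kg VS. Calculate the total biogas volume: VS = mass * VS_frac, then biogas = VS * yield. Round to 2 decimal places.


Compute volatile solids:
  VS = mass * VS_fraction = 2829 * 0.7 = 1980.3 kg
Calculate biogas volume:
  Biogas = VS * specific_yield = 1980.3 * 0.75
  Biogas = 1485.23 m^3

1485.23


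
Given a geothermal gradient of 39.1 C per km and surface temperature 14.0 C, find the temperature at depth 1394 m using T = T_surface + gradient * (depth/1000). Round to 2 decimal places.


Convert depth to km: 1394 / 1000 = 1.394 km
Temperature increase = gradient * depth_km = 39.1 * 1.394 = 54.51 C
Temperature at depth = T_surface + delta_T = 14.0 + 54.51
T = 68.51 C

68.51


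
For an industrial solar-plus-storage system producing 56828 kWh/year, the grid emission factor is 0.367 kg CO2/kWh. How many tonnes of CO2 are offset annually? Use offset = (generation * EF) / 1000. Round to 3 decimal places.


CO2 offset in kg = generation * emission_factor
CO2 offset = 56828 * 0.367 = 20855.88 kg
Convert to tonnes:
  CO2 offset = 20855.88 / 1000 = 20.856 tonnes

20.856


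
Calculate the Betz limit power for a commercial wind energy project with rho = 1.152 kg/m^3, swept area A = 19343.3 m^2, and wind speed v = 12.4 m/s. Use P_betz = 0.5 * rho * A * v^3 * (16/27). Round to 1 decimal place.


The Betz coefficient Cp_max = 16/27 = 0.5926
v^3 = 12.4^3 = 1906.624
P_betz = 0.5 * rho * A * v^3 * Cp_max
P_betz = 0.5 * 1.152 * 19343.3 * 1906.624 * 0.5926
P_betz = 12588509.9 W

12588509.9


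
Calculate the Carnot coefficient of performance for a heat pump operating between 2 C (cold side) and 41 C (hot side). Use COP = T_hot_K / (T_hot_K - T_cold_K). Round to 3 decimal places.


Convert to Kelvin:
  T_hot = 41 + 273.15 = 314.15 K
  T_cold = 2 + 273.15 = 275.15 K
Apply Carnot COP formula:
  COP = T_hot_K / (T_hot_K - T_cold_K) = 314.15 / 39.0
  COP = 8.055

8.055


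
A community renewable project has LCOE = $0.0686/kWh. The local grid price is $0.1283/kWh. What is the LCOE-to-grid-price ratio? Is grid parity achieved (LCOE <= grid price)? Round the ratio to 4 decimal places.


Compare LCOE to grid price:
  LCOE = $0.0686/kWh, Grid price = $0.1283/kWh
  Ratio = LCOE / grid_price = 0.0686 / 0.1283 = 0.5347
  Grid parity achieved (ratio <= 1)? yes

0.5347


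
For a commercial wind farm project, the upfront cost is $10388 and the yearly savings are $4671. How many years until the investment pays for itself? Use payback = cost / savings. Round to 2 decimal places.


Simple payback period = initial cost / annual savings
Payback = 10388 / 4671
Payback = 2.22 years

2.22


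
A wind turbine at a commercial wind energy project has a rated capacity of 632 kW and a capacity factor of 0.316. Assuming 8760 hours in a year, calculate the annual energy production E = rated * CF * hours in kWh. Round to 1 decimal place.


Annual energy = rated_kW * capacity_factor * hours_per_year
Given: P_rated = 632 kW, CF = 0.316, hours = 8760
E = 632 * 0.316 * 8760
E = 1749477.1 kWh

1749477.1


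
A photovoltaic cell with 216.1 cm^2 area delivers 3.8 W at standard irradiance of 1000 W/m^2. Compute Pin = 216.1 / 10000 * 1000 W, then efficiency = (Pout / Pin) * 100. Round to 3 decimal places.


First compute the input power:
  Pin = area_cm2 / 10000 * G = 216.1 / 10000 * 1000 = 21.61 W
Then compute efficiency:
  Efficiency = (Pout / Pin) * 100 = (3.8 / 21.61) * 100
  Efficiency = 17.584%

17.584


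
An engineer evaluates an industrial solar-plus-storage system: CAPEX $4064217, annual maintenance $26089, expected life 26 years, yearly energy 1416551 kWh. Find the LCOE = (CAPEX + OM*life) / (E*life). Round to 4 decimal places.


Total cost = CAPEX + OM * lifetime = 4064217 + 26089 * 26 = 4064217 + 678314 = 4742531
Total generation = annual * lifetime = 1416551 * 26 = 36830326 kWh
LCOE = 4742531 / 36830326
LCOE = 0.1288 $/kWh

0.1288


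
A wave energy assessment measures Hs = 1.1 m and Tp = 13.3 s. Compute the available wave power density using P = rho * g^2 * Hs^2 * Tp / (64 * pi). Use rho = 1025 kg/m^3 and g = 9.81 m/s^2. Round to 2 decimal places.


Apply wave power formula:
  g^2 = 9.81^2 = 96.2361
  Hs^2 = 1.1^2 = 1.21
  Numerator = rho * g^2 * Hs^2 * Tp = 1025 * 96.2361 * 1.21 * 13.3 = 1587445.75
  Denominator = 64 * pi = 201.0619
  P = 1587445.75 / 201.0619 = 7895.31 W/m

7895.31


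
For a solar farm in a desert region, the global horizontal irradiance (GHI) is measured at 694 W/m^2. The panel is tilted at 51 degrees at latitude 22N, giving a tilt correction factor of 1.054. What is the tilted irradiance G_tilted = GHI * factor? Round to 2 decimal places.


Identify the given values:
  GHI = 694 W/m^2, tilt correction factor = 1.054
Apply the formula G_tilted = GHI * factor:
  G_tilted = 694 * 1.054
  G_tilted = 731.48 W/m^2

731.48


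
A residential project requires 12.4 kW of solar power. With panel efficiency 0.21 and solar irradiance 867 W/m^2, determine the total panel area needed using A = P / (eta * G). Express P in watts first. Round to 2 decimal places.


Convert target power to watts: P = 12.4 * 1000 = 12400.0 W
Compute denominator: eta * G = 0.21 * 867 = 182.07
Required area A = P / (eta * G) = 12400.0 / 182.07
A = 68.11 m^2

68.11


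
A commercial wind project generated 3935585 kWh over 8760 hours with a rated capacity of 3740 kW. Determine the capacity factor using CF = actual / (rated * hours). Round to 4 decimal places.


Capacity factor = actual output / maximum possible output
Maximum possible = rated * hours = 3740 * 8760 = 32762400 kWh
CF = 3935585 / 32762400
CF = 0.1201

0.1201


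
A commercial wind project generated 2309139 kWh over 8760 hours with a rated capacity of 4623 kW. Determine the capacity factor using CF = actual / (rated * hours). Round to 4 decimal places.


Capacity factor = actual output / maximum possible output
Maximum possible = rated * hours = 4623 * 8760 = 40497480 kWh
CF = 2309139 / 40497480
CF = 0.0570

0.0570


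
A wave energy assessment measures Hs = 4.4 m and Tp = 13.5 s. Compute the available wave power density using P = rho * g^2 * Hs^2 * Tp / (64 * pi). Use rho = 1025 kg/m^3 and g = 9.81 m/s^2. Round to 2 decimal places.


Apply wave power formula:
  g^2 = 9.81^2 = 96.2361
  Hs^2 = 4.4^2 = 19.36
  Numerator = rho * g^2 * Hs^2 * Tp = 1025 * 96.2361 * 19.36 * 13.5 = 25781073.77
  Denominator = 64 * pi = 201.0619
  P = 25781073.77 / 201.0619 = 128224.54 W/m

128224.54


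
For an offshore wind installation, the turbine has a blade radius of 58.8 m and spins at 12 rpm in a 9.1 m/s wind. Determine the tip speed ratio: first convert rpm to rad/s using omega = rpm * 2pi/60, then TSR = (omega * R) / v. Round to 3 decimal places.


Convert rotational speed to rad/s:
  omega = 12 * 2 * pi / 60 = 1.2566 rad/s
Compute tip speed:
  v_tip = omega * R = 1.2566 * 58.8 = 73.89 m/s
Tip speed ratio:
  TSR = v_tip / v_wind = 73.89 / 9.1 = 8.120

8.120


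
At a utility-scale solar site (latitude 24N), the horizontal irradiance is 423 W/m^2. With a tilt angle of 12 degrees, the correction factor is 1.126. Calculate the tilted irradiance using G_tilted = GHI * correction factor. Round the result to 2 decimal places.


Identify the given values:
  GHI = 423 W/m^2, tilt correction factor = 1.126
Apply the formula G_tilted = GHI * factor:
  G_tilted = 423 * 1.126
  G_tilted = 476.30 W/m^2

476.30


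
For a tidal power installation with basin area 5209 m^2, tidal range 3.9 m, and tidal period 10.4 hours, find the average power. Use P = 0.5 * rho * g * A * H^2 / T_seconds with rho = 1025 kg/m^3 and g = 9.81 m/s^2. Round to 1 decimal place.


Convert period to seconds: T = 10.4 * 3600 = 37440.0 s
H^2 = 3.9^2 = 15.21
P = 0.5 * rho * g * A * H^2 / T
P = 0.5 * 1025 * 9.81 * 5209 * 15.21 / 37440.0
P = 10639.2 W

10639.2


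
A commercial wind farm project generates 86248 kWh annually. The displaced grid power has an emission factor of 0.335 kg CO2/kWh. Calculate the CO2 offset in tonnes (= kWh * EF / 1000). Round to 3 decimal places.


CO2 offset in kg = generation * emission_factor
CO2 offset = 86248 * 0.335 = 28893.08 kg
Convert to tonnes:
  CO2 offset = 28893.08 / 1000 = 28.893 tonnes

28.893


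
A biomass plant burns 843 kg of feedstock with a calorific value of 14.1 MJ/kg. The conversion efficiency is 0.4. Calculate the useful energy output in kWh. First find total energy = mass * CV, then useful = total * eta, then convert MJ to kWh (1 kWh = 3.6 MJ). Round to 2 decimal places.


Total energy = mass * CV = 843 * 14.1 = 11886.3 MJ
Useful energy = total * eta = 11886.3 * 0.4 = 4754.52 MJ
Convert to kWh: 4754.52 / 3.6
Useful energy = 1320.70 kWh

1320.70


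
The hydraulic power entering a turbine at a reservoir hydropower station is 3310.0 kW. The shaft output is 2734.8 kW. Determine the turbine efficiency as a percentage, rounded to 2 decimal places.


Turbine efficiency = (output power / input power) * 100
eta = (2734.8 / 3310.0) * 100
eta = 82.62%

82.62


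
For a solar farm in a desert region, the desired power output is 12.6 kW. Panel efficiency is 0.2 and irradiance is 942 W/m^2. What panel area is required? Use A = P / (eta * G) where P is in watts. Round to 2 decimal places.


Convert target power to watts: P = 12.6 * 1000 = 12600.0 W
Compute denominator: eta * G = 0.2 * 942 = 188.4
Required area A = P / (eta * G) = 12600.0 / 188.4
A = 66.88 m^2

66.88


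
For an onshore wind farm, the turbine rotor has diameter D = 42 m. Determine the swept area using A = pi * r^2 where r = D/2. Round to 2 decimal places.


Compute the rotor radius:
  r = D / 2 = 42 / 2 = 21.0 m
Calculate swept area:
  A = pi * r^2 = pi * 21.0^2
  A = 1385.44 m^2

1385.44


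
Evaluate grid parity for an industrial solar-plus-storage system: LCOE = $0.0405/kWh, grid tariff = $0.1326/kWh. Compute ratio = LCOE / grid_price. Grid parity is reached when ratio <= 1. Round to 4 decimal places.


Compare LCOE to grid price:
  LCOE = $0.0405/kWh, Grid price = $0.1326/kWh
  Ratio = LCOE / grid_price = 0.0405 / 0.1326 = 0.3054
  Grid parity achieved (ratio <= 1)? yes

0.3054


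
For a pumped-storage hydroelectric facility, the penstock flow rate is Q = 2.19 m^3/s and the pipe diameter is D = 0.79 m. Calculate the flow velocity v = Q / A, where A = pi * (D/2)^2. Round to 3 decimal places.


Compute pipe cross-sectional area:
  A = pi * (D/2)^2 = pi * (0.79/2)^2 = 0.4902 m^2
Calculate velocity:
  v = Q / A = 2.19 / 0.4902
  v = 4.468 m/s

4.468


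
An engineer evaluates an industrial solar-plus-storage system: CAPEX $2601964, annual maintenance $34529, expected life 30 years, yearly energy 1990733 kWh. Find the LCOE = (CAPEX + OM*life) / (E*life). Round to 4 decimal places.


Total cost = CAPEX + OM * lifetime = 2601964 + 34529 * 30 = 2601964 + 1035870 = 3637834
Total generation = annual * lifetime = 1990733 * 30 = 59721990 kWh
LCOE = 3637834 / 59721990
LCOE = 0.0609 $/kWh

0.0609


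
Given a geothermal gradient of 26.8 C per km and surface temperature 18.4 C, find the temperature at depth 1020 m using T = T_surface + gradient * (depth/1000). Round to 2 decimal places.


Convert depth to km: 1020 / 1000 = 1.02 km
Temperature increase = gradient * depth_km = 26.8 * 1.02 = 27.34 C
Temperature at depth = T_surface + delta_T = 18.4 + 27.34
T = 45.74 C

45.74


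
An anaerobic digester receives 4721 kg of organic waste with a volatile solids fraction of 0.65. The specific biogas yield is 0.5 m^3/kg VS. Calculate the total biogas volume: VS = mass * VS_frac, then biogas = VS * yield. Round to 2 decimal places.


Compute volatile solids:
  VS = mass * VS_fraction = 4721 * 0.65 = 3068.65 kg
Calculate biogas volume:
  Biogas = VS * specific_yield = 3068.65 * 0.5
  Biogas = 1534.33 m^3

1534.33


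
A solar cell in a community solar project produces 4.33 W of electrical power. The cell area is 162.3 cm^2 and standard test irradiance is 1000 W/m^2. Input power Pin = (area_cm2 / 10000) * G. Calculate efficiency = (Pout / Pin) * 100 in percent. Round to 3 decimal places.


First compute the input power:
  Pin = area_cm2 / 10000 * G = 162.3 / 10000 * 1000 = 16.23 W
Then compute efficiency:
  Efficiency = (Pout / Pin) * 100 = (4.33 / 16.23) * 100
  Efficiency = 26.679%

26.679


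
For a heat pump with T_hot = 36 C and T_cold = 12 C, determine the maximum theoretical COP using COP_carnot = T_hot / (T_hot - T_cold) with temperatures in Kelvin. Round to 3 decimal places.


Convert to Kelvin:
  T_hot = 36 + 273.15 = 309.15 K
  T_cold = 12 + 273.15 = 285.15 K
Apply Carnot COP formula:
  COP = T_hot_K / (T_hot_K - T_cold_K) = 309.15 / 24.0
  COP = 12.881

12.881


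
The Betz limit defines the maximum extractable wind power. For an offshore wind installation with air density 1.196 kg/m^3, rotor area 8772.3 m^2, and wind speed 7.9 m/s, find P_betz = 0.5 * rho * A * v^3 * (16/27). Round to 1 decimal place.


The Betz coefficient Cp_max = 16/27 = 0.5926
v^3 = 7.9^3 = 493.039
P_betz = 0.5 * rho * A * v^3 * Cp_max
P_betz = 0.5 * 1.196 * 8772.3 * 493.039 * 0.5926
P_betz = 1532682.3 W

1532682.3


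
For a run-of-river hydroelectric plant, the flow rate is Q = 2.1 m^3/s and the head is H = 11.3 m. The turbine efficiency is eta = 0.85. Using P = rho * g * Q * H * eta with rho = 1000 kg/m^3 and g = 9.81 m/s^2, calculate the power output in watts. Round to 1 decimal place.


Apply the hydropower formula P = rho * g * Q * H * eta
rho * g = 1000 * 9.81 = 9810.0
P = 9810.0 * 2.1 * 11.3 * 0.85
P = 197872.6 W

197872.6


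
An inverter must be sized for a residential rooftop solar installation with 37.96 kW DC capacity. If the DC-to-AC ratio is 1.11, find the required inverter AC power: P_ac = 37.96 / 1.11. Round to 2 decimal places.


The inverter AC capacity is determined by the DC/AC ratio.
Given: P_dc = 37.96 kW, DC/AC ratio = 1.11
P_ac = P_dc / ratio = 37.96 / 1.11
P_ac = 34.20 kW

34.20


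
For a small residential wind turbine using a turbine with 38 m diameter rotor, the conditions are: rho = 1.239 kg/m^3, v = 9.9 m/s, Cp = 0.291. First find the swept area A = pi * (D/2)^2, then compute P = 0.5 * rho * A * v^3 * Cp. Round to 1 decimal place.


Step 1 -- Compute swept area:
  A = pi * (D/2)^2 = pi * (38/2)^2 = 1134.11 m^2
Step 2 -- Apply wind power equation:
  P = 0.5 * rho * A * v^3 * Cp
  v^3 = 9.9^3 = 970.299
  P = 0.5 * 1.239 * 1134.11 * 970.299 * 0.291
  P = 198379.6 W

198379.6


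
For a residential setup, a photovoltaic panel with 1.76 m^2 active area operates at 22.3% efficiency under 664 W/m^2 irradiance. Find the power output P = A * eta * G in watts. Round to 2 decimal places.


Use the solar power formula P = A * eta * G.
Given: A = 1.76 m^2, eta = 0.223, G = 664 W/m^2
P = 1.76 * 0.223 * 664
P = 260.61 W

260.61


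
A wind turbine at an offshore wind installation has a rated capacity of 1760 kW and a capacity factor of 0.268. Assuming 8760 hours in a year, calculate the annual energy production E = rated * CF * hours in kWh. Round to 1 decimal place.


Annual energy = rated_kW * capacity_factor * hours_per_year
Given: P_rated = 1760 kW, CF = 0.268, hours = 8760
E = 1760 * 0.268 * 8760
E = 4131916.8 kWh

4131916.8


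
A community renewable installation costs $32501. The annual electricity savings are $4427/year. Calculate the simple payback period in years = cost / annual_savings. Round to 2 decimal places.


Simple payback period = initial cost / annual savings
Payback = 32501 / 4427
Payback = 7.34 years

7.34


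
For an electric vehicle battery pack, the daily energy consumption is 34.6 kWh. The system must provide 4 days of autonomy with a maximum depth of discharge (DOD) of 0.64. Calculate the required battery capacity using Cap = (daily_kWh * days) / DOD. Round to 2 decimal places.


Total energy needed = daily * days = 34.6 * 4 = 138.4 kWh
Account for depth of discharge:
  Cap = total_energy / DOD = 138.4 / 0.64
  Cap = 216.25 kWh

216.25


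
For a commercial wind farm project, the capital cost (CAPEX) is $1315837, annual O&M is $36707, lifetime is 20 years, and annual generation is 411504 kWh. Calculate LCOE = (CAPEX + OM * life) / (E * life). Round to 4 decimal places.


Total cost = CAPEX + OM * lifetime = 1315837 + 36707 * 20 = 1315837 + 734140 = 2049977
Total generation = annual * lifetime = 411504 * 20 = 8230080 kWh
LCOE = 2049977 / 8230080
LCOE = 0.2491 $/kWh

0.2491


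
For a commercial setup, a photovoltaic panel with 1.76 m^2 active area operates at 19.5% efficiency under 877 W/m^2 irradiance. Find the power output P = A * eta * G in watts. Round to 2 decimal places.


Use the solar power formula P = A * eta * G.
Given: A = 1.76 m^2, eta = 0.195, G = 877 W/m^2
P = 1.76 * 0.195 * 877
P = 300.99 W

300.99


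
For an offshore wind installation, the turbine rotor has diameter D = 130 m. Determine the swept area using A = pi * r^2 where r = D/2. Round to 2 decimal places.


Compute the rotor radius:
  r = D / 2 = 130 / 2 = 65.0 m
Calculate swept area:
  A = pi * r^2 = pi * 65.0^2
  A = 13273.23 m^2

13273.23


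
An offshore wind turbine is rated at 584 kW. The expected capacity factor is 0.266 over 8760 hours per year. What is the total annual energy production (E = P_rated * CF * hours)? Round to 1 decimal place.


Annual energy = rated_kW * capacity_factor * hours_per_year
Given: P_rated = 584 kW, CF = 0.266, hours = 8760
E = 584 * 0.266 * 8760
E = 1360813.4 kWh

1360813.4


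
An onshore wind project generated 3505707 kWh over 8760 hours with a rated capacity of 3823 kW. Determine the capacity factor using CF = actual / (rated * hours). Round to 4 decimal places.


Capacity factor = actual output / maximum possible output
Maximum possible = rated * hours = 3823 * 8760 = 33489480 kWh
CF = 3505707 / 33489480
CF = 0.1047

0.1047


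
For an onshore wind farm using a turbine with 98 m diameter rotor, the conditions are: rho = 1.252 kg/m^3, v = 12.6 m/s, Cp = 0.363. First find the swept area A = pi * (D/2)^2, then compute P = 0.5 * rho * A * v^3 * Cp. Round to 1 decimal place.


Step 1 -- Compute swept area:
  A = pi * (D/2)^2 = pi * (98/2)^2 = 7542.96 m^2
Step 2 -- Apply wind power equation:
  P = 0.5 * rho * A * v^3 * Cp
  v^3 = 12.6^3 = 2000.376
  P = 0.5 * 1.252 * 7542.96 * 2000.376 * 0.363
  P = 3428740.6 W

3428740.6


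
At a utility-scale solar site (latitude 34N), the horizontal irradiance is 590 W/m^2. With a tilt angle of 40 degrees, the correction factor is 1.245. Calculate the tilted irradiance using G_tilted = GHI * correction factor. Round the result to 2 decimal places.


Identify the given values:
  GHI = 590 W/m^2, tilt correction factor = 1.245
Apply the formula G_tilted = GHI * factor:
  G_tilted = 590 * 1.245
  G_tilted = 734.55 W/m^2

734.55


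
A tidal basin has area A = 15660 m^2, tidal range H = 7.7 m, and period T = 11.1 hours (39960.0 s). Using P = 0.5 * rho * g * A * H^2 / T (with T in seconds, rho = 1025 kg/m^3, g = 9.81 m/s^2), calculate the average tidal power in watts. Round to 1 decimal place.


Convert period to seconds: T = 11.1 * 3600 = 39960.0 s
H^2 = 7.7^2 = 59.29
P = 0.5 * rho * g * A * H^2 / T
P = 0.5 * 1025 * 9.81 * 15660 * 59.29 / 39960.0
P = 116818.2 W

116818.2


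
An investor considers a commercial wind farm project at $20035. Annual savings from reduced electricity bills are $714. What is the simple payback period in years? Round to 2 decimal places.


Simple payback period = initial cost / annual savings
Payback = 20035 / 714
Payback = 28.06 years

28.06


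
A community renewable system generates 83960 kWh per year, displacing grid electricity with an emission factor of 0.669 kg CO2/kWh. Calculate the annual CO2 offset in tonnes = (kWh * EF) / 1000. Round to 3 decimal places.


CO2 offset in kg = generation * emission_factor
CO2 offset = 83960 * 0.669 = 56169.24 kg
Convert to tonnes:
  CO2 offset = 56169.24 / 1000 = 56.169 tonnes

56.169


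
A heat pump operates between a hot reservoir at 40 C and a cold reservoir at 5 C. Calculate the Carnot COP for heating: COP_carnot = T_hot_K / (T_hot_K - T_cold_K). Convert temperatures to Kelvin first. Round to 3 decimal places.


Convert to Kelvin:
  T_hot = 40 + 273.15 = 313.15 K
  T_cold = 5 + 273.15 = 278.15 K
Apply Carnot COP formula:
  COP = T_hot_K / (T_hot_K - T_cold_K) = 313.15 / 35.0
  COP = 8.947

8.947


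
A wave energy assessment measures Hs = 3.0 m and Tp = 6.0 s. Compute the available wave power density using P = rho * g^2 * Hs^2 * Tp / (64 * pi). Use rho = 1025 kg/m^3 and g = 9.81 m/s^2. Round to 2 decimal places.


Apply wave power formula:
  g^2 = 9.81^2 = 96.2361
  Hs^2 = 3.0^2 = 9.0
  Numerator = rho * g^2 * Hs^2 * Tp = 1025 * 96.2361 * 9.0 * 6.0 = 5326668.14
  Denominator = 64 * pi = 201.0619
  P = 5326668.14 / 201.0619 = 26492.67 W/m

26492.67


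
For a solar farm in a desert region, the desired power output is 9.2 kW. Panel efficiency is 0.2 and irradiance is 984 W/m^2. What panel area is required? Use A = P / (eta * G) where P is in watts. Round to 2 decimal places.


Convert target power to watts: P = 9.2 * 1000 = 9200.0 W
Compute denominator: eta * G = 0.2 * 984 = 196.8
Required area A = P / (eta * G) = 9200.0 / 196.8
A = 46.75 m^2

46.75


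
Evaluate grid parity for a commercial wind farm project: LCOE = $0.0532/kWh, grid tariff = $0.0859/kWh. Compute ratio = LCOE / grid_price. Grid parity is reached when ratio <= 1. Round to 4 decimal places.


Compare LCOE to grid price:
  LCOE = $0.0532/kWh, Grid price = $0.0859/kWh
  Ratio = LCOE / grid_price = 0.0532 / 0.0859 = 0.6193
  Grid parity achieved (ratio <= 1)? yes

0.6193


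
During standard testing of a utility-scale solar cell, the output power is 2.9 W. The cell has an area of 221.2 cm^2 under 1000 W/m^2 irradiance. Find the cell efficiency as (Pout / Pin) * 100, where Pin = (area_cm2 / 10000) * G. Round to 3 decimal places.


First compute the input power:
  Pin = area_cm2 / 10000 * G = 221.2 / 10000 * 1000 = 22.12 W
Then compute efficiency:
  Efficiency = (Pout / Pin) * 100 = (2.9 / 22.12) * 100
  Efficiency = 13.110%

13.110


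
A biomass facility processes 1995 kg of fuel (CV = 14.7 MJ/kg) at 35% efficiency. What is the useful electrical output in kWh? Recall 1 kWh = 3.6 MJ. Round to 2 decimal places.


Total energy = mass * CV = 1995 * 14.7 = 29326.5 MJ
Useful energy = total * eta = 29326.5 * 0.35 = 10264.28 MJ
Convert to kWh: 10264.28 / 3.6
Useful energy = 2851.19 kWh

2851.19
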